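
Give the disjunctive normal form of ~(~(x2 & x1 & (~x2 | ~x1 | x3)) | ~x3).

~(~(x2 & x1 & (~x2 | ~x1 | x3)) | ~x3)
≡ ~~(x2 & x1 & (~x2 | ~x1 | x3)) & ~~x3   [De Morgan]
≡ x2 & x1 & (~x2 | ~x1 | x3) & ~~x3   [double negation]
≡ x2 & x1 & (~x2 | ~x1 | x3) & x3   [double negation]
≡ (x2 & x1 & ~x2 & x3) | (x2 & x1 & ~x1 & x3) | (x2 & x1 & x3 & x3)   [distribute & over |]
≡ x2 & x1 & x3   [simplify]

x2 & x1 & x3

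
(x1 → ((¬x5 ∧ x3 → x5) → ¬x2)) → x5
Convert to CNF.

(x1 ∨ x5) ∧ (x5 ∨ ¬x3) ∧ (x2 ∨ x5)

(x1 → ((¬x5 ∧ x3 → x5) → ¬x2)) → x5
= ¬(x1 → ((¬x5 ∧ x3 → x5) → ¬x2)) ∨ x5   [eliminate →]
= ¬(¬x1 ∨ ((¬x5 ∧ x3 → x5) → ¬x2)) ∨ x5   [eliminate →]
= ¬(¬x1 ∨ ¬(¬x5 ∧ x3 → x5) ∨ ¬x2) ∨ x5   [eliminate →]
= ¬(¬x1 ∨ ¬(¬(¬x5 ∧ x3) ∨ x5) ∨ ¬x2) ∨ x5   [eliminate →]
= ¬¬x1 ∧ ¬¬(¬(¬x5 ∧ x3) ∨ x5) ∧ ¬¬x2 ∨ x5   [De Morgan]
= x1 ∧ ¬¬(¬(¬x5 ∧ x3) ∨ x5) ∧ ¬¬x2 ∨ x5   [double negation]
= x1 ∧ (¬(¬x5 ∧ x3) ∨ x5) ∧ ¬¬x2 ∨ x5   [double negation]
= x1 ∧ (¬¬x5 ∨ ¬x3 ∨ x5) ∧ ¬¬x2 ∨ x5   [De Morgan]
= x1 ∧ (x5 ∨ ¬x3 ∨ x5) ∧ ¬¬x2 ∨ x5   [double negation]
= x1 ∧ (x5 ∨ ¬x3 ∨ x5) ∧ x2 ∨ x5   [double negation]
= (x1 ∨ x5) ∧ (x5 ∨ ¬x3 ∨ x5 ∨ x5) ∧ (x2 ∨ x5)   [distribute ∨ over ∧]
= (x1 ∨ x5) ∧ (x5 ∨ ¬x3) ∧ (x2 ∨ x5)   [simplify]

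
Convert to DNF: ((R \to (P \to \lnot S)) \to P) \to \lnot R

((R \to (P \to \lnot S)) \to P) \to \lnot R
⇔ \lnot ((R \to (P \to \lnot S)) \to P) \lor \lnot R   — eliminate \to
⇔ \lnot (\lnot (R \to (P \to \lnot S)) \lor P) \lor \lnot R   — eliminate \to
⇔ \lnot (\lnot (\lnot R \lor (P \to \lnot S)) \lor P) \lor \lnot R   — eliminate \to
⇔ \lnot (\lnot (\lnot R \lor \lnot P \lor \lnot S) \lor P) \lor \lnot R   — eliminate \to
⇔ \lnot \lnot (\lnot R \lor \lnot P \lor \lnot S) \land \lnot P \lor \lnot R   — De Morgan
⇔ (\lnot R \lor \lnot P \lor \lnot S) \land \lnot P \lor \lnot R   — double negation
⇔ \lnot R \land \lnot P \lor \lnot P \land \lnot P \lor \lnot S \land \lnot P \lor \lnot R   — distribute \land over \lor
⇔ \lnot P \lor \lnot R   — simplify

\lnot P \lor \lnot R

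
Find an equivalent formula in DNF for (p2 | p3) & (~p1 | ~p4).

(p2 & ~p1) | (p2 & ~p4) | (p3 & ~p1) | (p3 & ~p4)

(p2 | p3) & (~p1 | ~p4)
≡ (p2 & ~p1) | (p2 & ~p4) | (p3 & ~p1) | (p3 & ~p4)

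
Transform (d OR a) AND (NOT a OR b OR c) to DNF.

(d OR a) AND (NOT a OR b OR c)
= (d AND NOT a) OR (d AND b) OR (d AND c) OR (a AND NOT a) OR (a AND b) OR (a AND c)   [distribute AND over OR]
= (d AND NOT a) OR (d AND b) OR (d AND c) OR (a AND b) OR (a AND c)   [simplify]

(d AND NOT a) OR (d AND b) OR (d AND c) OR (a AND b) OR (a AND c)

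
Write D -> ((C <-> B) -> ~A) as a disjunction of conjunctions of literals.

~D | (C & ~B) | (B & ~C) | ~A

D -> ((C <-> B) -> ~A)
= ~D | ((C <-> B) -> ~A)   (eliminate ->)
= ~D | ~(C <-> B) | ~A   (eliminate ->)
= ~D | ~((C -> B) & (B -> C)) | ~A   (eliminate <->)
= ~D | ~((~C | B) & (B -> C)) | ~A   (eliminate ->)
= ~D | ~((~C | B) & (~B | C)) | ~A   (eliminate ->)
= ~D | ~(~C | B) | ~(~B | C) | ~A   (De Morgan)
= ~D | (~~C & ~B) | ~(~B | C) | ~A   (De Morgan)
= ~D | (C & ~B) | ~(~B | C) | ~A   (double negation)
= ~D | (C & ~B) | (~~B & ~C) | ~A   (De Morgan)
= ~D | (C & ~B) | (B & ~C) | ~A   (double negation)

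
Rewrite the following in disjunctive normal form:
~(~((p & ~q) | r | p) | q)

(p & ~q) | (r & ~q)

~(~((p & ~q) | r | p) | q)
⇔ ~~((p & ~q) | r | p) & ~q   [De Morgan]
⇔ ((p & ~q) | r | p) & ~q   [double negation]
⇔ (p & ~q & ~q) | (r & ~q) | (p & ~q)   [distribute & over |]
⇔ (p & ~q) | (r & ~q)   [simplify]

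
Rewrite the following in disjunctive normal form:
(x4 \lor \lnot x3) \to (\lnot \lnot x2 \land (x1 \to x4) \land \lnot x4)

(\lnot x4 \land x3) \lor (x2 \land \lnot x1 \land \lnot x4)

(x4 \lor \lnot x3) \to (\lnot \lnot x2 \land (x1 \to x4) \land \lnot x4)
⇔ \lnot (x4 \lor \lnot x3) \lor (\lnot \lnot x2 \land (x1 \to x4) \land \lnot x4)   [eliminate \to]
⇔ \lnot (x4 \lor \lnot x3) \lor (\lnot \lnot x2 \land (\lnot x1 \lor x4) \land \lnot x4)   [eliminate \to]
⇔ (\lnot x4 \land \lnot \lnot x3) \lor (\lnot \lnot x2 \land (\lnot x1 \lor x4) \land \lnot x4)   [De Morgan]
⇔ (\lnot x4 \land x3) \lor (\lnot \lnot x2 \land (\lnot x1 \lor x4) \land \lnot x4)   [double negation]
⇔ (\lnot x4 \land x3) \lor (x2 \land (\lnot x1 \lor x4) \land \lnot x4)   [double negation]
⇔ (\lnot x4 \land x3) \lor (x2 \land \lnot x1 \land \lnot x4) \lor (x2 \land x4 \land \lnot x4)   [distribute \land over \lor]
⇔ (\lnot x4 \land x3) \lor (x2 \land \lnot x1 \land \lnot x4)   [simplify]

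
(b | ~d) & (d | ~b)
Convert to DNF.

(b | ~d) & (d | ~b)
≡ (b & d) | (b & ~b) | (~d & d) | (~d & ~b)   — distribute & over |
≡ (b & d) | (~d & ~b)   — simplify

(b & d) | (~d & ~b)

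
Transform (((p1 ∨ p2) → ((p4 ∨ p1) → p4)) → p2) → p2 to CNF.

¬p1 ∨ p4 ∨ p2

(((p1 ∨ p2) → ((p4 ∨ p1) → p4)) → p2) → p2
≡ ¬(((p1 ∨ p2) → ((p4 ∨ p1) → p4)) → p2) ∨ p2   (eliminate →)
≡ ¬(¬((p1 ∨ p2) → ((p4 ∨ p1) → p4)) ∨ p2) ∨ p2   (eliminate →)
≡ ¬(¬(¬(p1 ∨ p2) ∨ ((p4 ∨ p1) → p4)) ∨ p2) ∨ p2   (eliminate →)
≡ ¬(¬(¬(p1 ∨ p2) ∨ ¬(p4 ∨ p1) ∨ p4) ∨ p2) ∨ p2   (eliminate →)
≡ (¬¬(¬(p1 ∨ p2) ∨ ¬(p4 ∨ p1) ∨ p4) ∧ ¬p2) ∨ p2   (De Morgan)
≡ ((¬(p1 ∨ p2) ∨ ¬(p4 ∨ p1) ∨ p4) ∧ ¬p2) ∨ p2   (double negation)
≡ (((¬p1 ∧ ¬p2) ∨ ¬(p4 ∨ p1) ∨ p4) ∧ ¬p2) ∨ p2   (De Morgan)
≡ (((¬p1 ∧ ¬p2) ∨ (¬p4 ∧ ¬p1) ∨ p4) ∧ ¬p2) ∨ p2   (De Morgan)
≡ (¬p1 ∨ ¬p4 ∨ p4 ∨ p2) ∧ (¬p1 ∨ ¬p1 ∨ p4 ∨ p2) ∧ (¬p2 ∨ ¬p4 ∨ p4 ∨ p2) ∧ (¬p2 ∨ ¬p1 ∨ p4 ∨ p2) ∧ (¬p2 ∨ p2)   (distribute ∨ over ∧)
≡ ¬p1 ∨ p4 ∨ p2   (simplify)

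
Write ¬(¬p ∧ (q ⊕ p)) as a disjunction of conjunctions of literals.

¬(¬p ∧ (q ⊕ p))
≡ ¬(¬p ∧ ((q ∧ ¬p) ∨ (¬q ∧ p)))   (expand ⊕)
≡ ¬¬p ∨ ¬((q ∧ ¬p) ∨ (¬q ∧ p))   (De Morgan)
≡ p ∨ ¬((q ∧ ¬p) ∨ (¬q ∧ p))   (double negation)
≡ p ∨ (¬(q ∧ ¬p) ∧ ¬(¬q ∧ p))   (De Morgan)
≡ p ∨ ((¬q ∨ ¬¬p) ∧ ¬(¬q ∧ p))   (De Morgan)
≡ p ∨ ((¬q ∨ p) ∧ ¬(¬q ∧ p))   (double negation)
≡ p ∨ ((¬q ∨ p) ∧ (¬¬q ∨ ¬p))   (De Morgan)
≡ p ∨ ((¬q ∨ p) ∧ (q ∨ ¬p))   (double negation)
≡ p ∨ (¬q ∧ q) ∨ (¬q ∧ ¬p) ∨ (p ∧ q) ∨ (p ∧ ¬p)   (distribute ∧ over ∨)
≡ p ∨ (¬q ∧ ¬p)   (simplify)

p ∨ (¬q ∧ ¬p)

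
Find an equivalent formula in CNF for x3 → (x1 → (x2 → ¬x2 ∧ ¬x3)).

x3 → (x1 → (x2 → ¬x2 ∧ ¬x3))
≡ ¬x3 ∨ (x1 → (x2 → ¬x2 ∧ ¬x3))   [eliminate →]
≡ ¬x3 ∨ ¬x1 ∨ (x2 → ¬x2 ∧ ¬x3)   [eliminate →]
≡ ¬x3 ∨ ¬x1 ∨ ¬x2 ∨ ¬x2 ∧ ¬x3   [eliminate →]
≡ (¬x3 ∨ ¬x1 ∨ ¬x2 ∨ ¬x2) ∧ (¬x3 ∨ ¬x1 ∨ ¬x2 ∨ ¬x3)   [distribute ∨ over ∧]
≡ ¬x3 ∨ ¬x1 ∨ ¬x2   [simplify]

¬x3 ∨ ¬x1 ∨ ¬x2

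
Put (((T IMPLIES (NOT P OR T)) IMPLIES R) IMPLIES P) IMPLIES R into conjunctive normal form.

(((T IMPLIES (NOT P OR T)) IMPLIES R) IMPLIES P) IMPLIES R
⇔ NOT (((T IMPLIES (NOT P OR T)) IMPLIES R) IMPLIES P) OR R
⇔ NOT (NOT ((T IMPLIES (NOT P OR T)) IMPLIES R) OR P) OR R
⇔ NOT (NOT (NOT (T IMPLIES (NOT P OR T)) OR R) OR P) OR R
⇔ NOT (NOT (NOT (NOT T OR NOT P OR T) OR R) OR P) OR R
⇔ (NOT NOT (NOT (NOT T OR NOT P OR T) OR R) AND NOT P) OR R
⇔ ((NOT (NOT T OR NOT P OR T) OR R) AND NOT P) OR R
⇔ (((NOT NOT T AND NOT NOT P AND NOT T) OR R) AND NOT P) OR R
⇔ (((T AND NOT NOT P AND NOT T) OR R) AND NOT P) OR R
⇔ (((T AND P AND NOT T) OR R) AND NOT P) OR R
⇔ (T OR R OR R) AND (P OR R OR R) AND (NOT T OR R OR R) AND (NOT P OR R)
⇔ (T OR R) AND (P OR R) AND (NOT T OR R) AND (NOT P OR R)

(T OR R) AND (P OR R) AND (NOT T OR R) AND (NOT P OR R)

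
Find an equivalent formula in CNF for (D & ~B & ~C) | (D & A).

(D & ~B & ~C) | (D & A)
≡ (D | D) & (D | A) & (~B | D) & (~B | A) & (~C | D) & (~C | A)
≡ D & (~B | A) & (~C | A)

D & (~B | A) & (~C | A)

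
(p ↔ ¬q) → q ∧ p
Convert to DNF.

(p ↔ ¬q) → q ∧ p
= ¬(p ↔ ¬q) ∨ q ∧ p
= ¬((p → ¬q) ∧ (¬q → p)) ∨ q ∧ p
= ¬((¬p ∨ ¬q) ∧ (¬q → p)) ∨ q ∧ p
= ¬((¬p ∨ ¬q) ∧ (¬¬q ∨ p)) ∨ q ∧ p
= ¬(¬p ∨ ¬q) ∨ ¬(¬¬q ∨ p) ∨ q ∧ p
= ¬¬p ∧ ¬¬q ∨ ¬(¬¬q ∨ p) ∨ q ∧ p
= p ∧ ¬¬q ∨ ¬(¬¬q ∨ p) ∨ q ∧ p
= p ∧ q ∨ ¬(¬¬q ∨ p) ∨ q ∧ p
= p ∧ q ∨ ¬¬¬q ∧ ¬p ∨ q ∧ p
= p ∧ q ∨ ¬q ∧ ¬p ∨ q ∧ p
= p ∧ q ∨ ¬q ∧ ¬p

p ∧ q ∨ ¬q ∧ ¬p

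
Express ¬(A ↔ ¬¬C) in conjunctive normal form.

(A ∨ C) ∧ (¬C ∨ ¬A)

¬(A ↔ ¬¬C)
= ¬((A → ¬¬C) ∧ (¬¬C → A))   — eliminate ↔
= ¬((¬A ∨ ¬¬C) ∧ (¬¬C → A))   — eliminate →
= ¬((¬A ∨ ¬¬C) ∧ (¬¬¬C ∨ A))   — eliminate →
= ¬(¬A ∨ ¬¬C) ∨ ¬(¬¬¬C ∨ A)   — De Morgan
= (¬¬A ∧ ¬¬¬C) ∨ ¬(¬¬¬C ∨ A)   — De Morgan
= (A ∧ ¬¬¬C) ∨ ¬(¬¬¬C ∨ A)   — double negation
= (A ∧ ¬C) ∨ ¬(¬¬¬C ∨ A)   — double negation
= (A ∧ ¬C) ∨ (¬¬¬¬C ∧ ¬A)   — De Morgan
= (A ∧ ¬C) ∨ (¬¬C ∧ ¬A)   — double negation
= (A ∧ ¬C) ∨ (C ∧ ¬A)   — double negation
= (A ∨ C) ∧ (A ∨ ¬A) ∧ (¬C ∨ C) ∧ (¬C ∨ ¬A)   — distribute ∨ over ∧
= (A ∨ C) ∧ (¬C ∨ ¬A)   — simplify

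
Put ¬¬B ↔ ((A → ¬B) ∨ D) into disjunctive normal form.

¬¬B ↔ ((A → ¬B) ∨ D)
≡ (¬¬B → ((A → ¬B) ∨ D)) ∧ (((A → ¬B) ∨ D) → ¬¬B)   [eliminate ↔]
≡ (¬¬¬B ∨ (A → ¬B) ∨ D) ∧ (((A → ¬B) ∨ D) → ¬¬B)   [eliminate →]
≡ (¬¬¬B ∨ ¬A ∨ ¬B ∨ D) ∧ (((A → ¬B) ∨ D) → ¬¬B)   [eliminate →]
≡ (¬¬¬B ∨ ¬A ∨ ¬B ∨ D) ∧ (¬((A → ¬B) ∨ D) ∨ ¬¬B)   [eliminate →]
≡ (¬¬¬B ∨ ¬A ∨ ¬B ∨ D) ∧ (¬(¬A ∨ ¬B ∨ D) ∨ ¬¬B)   [eliminate →]
≡ (¬B ∨ ¬A ∨ ¬B ∨ D) ∧ (¬(¬A ∨ ¬B ∨ D) ∨ ¬¬B)   [double negation]
≡ (¬B ∨ ¬A ∨ ¬B ∨ D) ∧ ((¬¬A ∧ ¬¬B ∧ ¬D) ∨ ¬¬B)   [De Morgan]
≡ (¬B ∨ ¬A ∨ ¬B ∨ D) ∧ ((A ∧ ¬¬B ∧ ¬D) ∨ ¬¬B)   [double negation]
≡ (¬B ∨ ¬A ∨ ¬B ∨ D) ∧ ((A ∧ B ∧ ¬D) ∨ ¬¬B)   [double negation]
≡ (¬B ∨ ¬A ∨ ¬B ∨ D) ∧ ((A ∧ B ∧ ¬D) ∨ B)   [double negation]
≡ (¬B ∧ A ∧ B ∧ ¬D) ∨ (¬B ∧ B) ∨ (¬A ∧ A ∧ B ∧ ¬D) ∨ (¬A ∧ B) ∨ (¬B ∧ A ∧ B ∧ ¬D) ∨ (¬B ∧ B) ∨ (D ∧ A ∧ B ∧ ¬D) ∨ (D ∧ B)   [distribute ∧ over ∨]
≡ (¬A ∧ B) ∨ (D ∧ B)   [simplify]

(¬A ∧ B) ∨ (D ∧ B)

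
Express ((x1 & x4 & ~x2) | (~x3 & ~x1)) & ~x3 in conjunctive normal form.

((x1 & x4 & ~x2) | (~x3 & ~x1)) & ~x3
= (x1 | ~x3) & (x1 | ~x1) & (x4 | ~x3) & (x4 | ~x1) & (~x2 | ~x3) & (~x2 | ~x1) & ~x3   [distribute | over &]
= (x4 | ~x1) & (~x2 | ~x1) & ~x3   [simplify]

(x4 | ~x1) & (~x2 | ~x1) & ~x3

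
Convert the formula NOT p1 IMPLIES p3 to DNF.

p1 OR p3

NOT p1 IMPLIES p3
⇔ NOT NOT p1 OR p3   (eliminate IMPLIES)
⇔ p1 OR p3   (double negation)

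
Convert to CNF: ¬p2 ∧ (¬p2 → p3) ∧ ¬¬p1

¬p2 ∧ (p2 ∨ p3) ∧ p1

¬p2 ∧ (¬p2 → p3) ∧ ¬¬p1
= ¬p2 ∧ (¬¬p2 ∨ p3) ∧ ¬¬p1   [eliminate →]
= ¬p2 ∧ (p2 ∨ p3) ∧ ¬¬p1   [double negation]
= ¬p2 ∧ (p2 ∨ p3) ∧ p1   [double negation]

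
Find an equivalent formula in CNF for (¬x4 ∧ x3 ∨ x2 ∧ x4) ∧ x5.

(¬x4 ∧ x3 ∨ x2 ∧ x4) ∧ x5
⇔ (¬x4 ∨ x2) ∧ (¬x4 ∨ x4) ∧ (x3 ∨ x2) ∧ (x3 ∨ x4) ∧ x5   (distribute ∨ over ∧)
⇔ (¬x4 ∨ x2) ∧ (x3 ∨ x2) ∧ (x3 ∨ x4) ∧ x5   (simplify)

(¬x4 ∨ x2) ∧ (x3 ∨ x2) ∧ (x3 ∨ x4) ∧ x5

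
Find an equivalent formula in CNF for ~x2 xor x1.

(~x2 | x1) & (x2 | ~x1)

~x2 xor x1
⇔ (~x2 | x1) & ~(~x2 & x1)   [expand xor]
⇔ (~x2 | x1) & (~~x2 | ~x1)   [De Morgan]
⇔ (~x2 | x1) & (x2 | ~x1)   [double negation]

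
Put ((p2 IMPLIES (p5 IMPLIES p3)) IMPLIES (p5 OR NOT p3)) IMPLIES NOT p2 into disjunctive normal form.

(NOT p5 AND p3) OR NOT p2

((p2 IMPLIES (p5 IMPLIES p3)) IMPLIES (p5 OR NOT p3)) IMPLIES NOT p2
≡ NOT ((p2 IMPLIES (p5 IMPLIES p3)) IMPLIES (p5 OR NOT p3)) OR NOT p2   — eliminate IMPLIES
≡ NOT (NOT (p2 IMPLIES (p5 IMPLIES p3)) OR p5 OR NOT p3) OR NOT p2   — eliminate IMPLIES
≡ NOT (NOT (NOT p2 OR (p5 IMPLIES p3)) OR p5 OR NOT p3) OR NOT p2   — eliminate IMPLIES
≡ NOT (NOT (NOT p2 OR NOT p5 OR p3) OR p5 OR NOT p3) OR NOT p2   — eliminate IMPLIES
≡ (NOT NOT (NOT p2 OR NOT p5 OR p3) AND NOT p5 AND NOT NOT p3) OR NOT p2   — De Morgan
≡ ((NOT p2 OR NOT p5 OR p3) AND NOT p5 AND NOT NOT p3) OR NOT p2   — double negation
≡ ((NOT p2 OR NOT p5 OR p3) AND NOT p5 AND p3) OR NOT p2   — double negation
≡ (NOT p2 AND NOT p5 AND p3) OR (NOT p5 AND NOT p5 AND p3) OR (p3 AND NOT p5 AND p3) OR NOT p2   — distribute AND over OR
≡ (NOT p5 AND p3) OR NOT p2   — simplify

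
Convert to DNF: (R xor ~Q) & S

(R & Q & S) | (~R & ~Q & S)

(R xor ~Q) & S
= ((R & ~~Q) | (~R & ~Q)) & S   — expand xor
= ((R & Q) | (~R & ~Q)) & S   — double negation
= (R & Q & S) | (~R & ~Q & S)   — distribute & over |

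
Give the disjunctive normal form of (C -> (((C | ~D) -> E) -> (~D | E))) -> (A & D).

(C -> (((C | ~D) -> E) -> (~D | E))) -> (A & D)
≡ ~(C -> (((C | ~D) -> E) -> (~D | E))) | (A & D)   [eliminate ->]
≡ ~(~C | (((C | ~D) -> E) -> (~D | E))) | (A & D)   [eliminate ->]
≡ ~(~C | ~((C | ~D) -> E) | ~D | E) | (A & D)   [eliminate ->]
≡ ~(~C | ~(~(C | ~D) | E) | ~D | E) | (A & D)   [eliminate ->]
≡ (~~C & ~~(~(C | ~D) | E) & ~~D & ~E) | (A & D)   [De Morgan]
≡ (C & ~~(~(C | ~D) | E) & ~~D & ~E) | (A & D)   [double negation]
≡ (C & (~(C | ~D) | E) & ~~D & ~E) | (A & D)   [double negation]
≡ (C & ((~C & ~~D) | E) & ~~D & ~E) | (A & D)   [De Morgan]
≡ (C & ((~C & D) | E) & ~~D & ~E) | (A & D)   [double negation]
≡ (C & ((~C & D) | E) & D & ~E) | (A & D)   [double negation]
≡ (C & ~C & D & D & ~E) | (C & E & D & ~E) | (A & D)   [distribute & over |]
≡ A & D   [simplify]

A & D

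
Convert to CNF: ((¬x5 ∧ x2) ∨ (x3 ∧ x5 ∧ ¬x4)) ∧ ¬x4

(¬x5 ∨ x3) ∧ (x2 ∨ x3) ∧ (x2 ∨ x5) ∧ ¬x4

((¬x5 ∧ x2) ∨ (x3 ∧ x5 ∧ ¬x4)) ∧ ¬x4
= (¬x5 ∨ x3) ∧ (¬x5 ∨ x5) ∧ (¬x5 ∨ ¬x4) ∧ (x2 ∨ x3) ∧ (x2 ∨ x5) ∧ (x2 ∨ ¬x4) ∧ ¬x4
= (¬x5 ∨ x3) ∧ (x2 ∨ x3) ∧ (x2 ∨ x5) ∧ ¬x4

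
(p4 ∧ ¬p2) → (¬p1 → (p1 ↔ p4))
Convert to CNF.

(p4 ∧ ¬p2) → (¬p1 → (p1 ↔ p4))
= ¬(p4 ∧ ¬p2) ∨ (¬p1 → (p1 ↔ p4))   — eliminate →
= ¬(p4 ∧ ¬p2) ∨ ¬¬p1 ∨ (p1 ↔ p4)   — eliminate →
= ¬(p4 ∧ ¬p2) ∨ ¬¬p1 ∨ ((p1 → p4) ∧ (p4 → p1))   — eliminate ↔
= ¬(p4 ∧ ¬p2) ∨ ¬¬p1 ∨ ((¬p1 ∨ p4) ∧ (p4 → p1))   — eliminate →
= ¬(p4 ∧ ¬p2) ∨ ¬¬p1 ∨ ((¬p1 ∨ p4) ∧ (¬p4 ∨ p1))   — eliminate →
= ¬p4 ∨ ¬¬p2 ∨ ¬¬p1 ∨ ((¬p1 ∨ p4) ∧ (¬p4 ∨ p1))   — De Morgan
= ¬p4 ∨ p2 ∨ ¬¬p1 ∨ ((¬p1 ∨ p4) ∧ (¬p4 ∨ p1))   — double negation
= ¬p4 ∨ p2 ∨ p1 ∨ ((¬p1 ∨ p4) ∧ (¬p4 ∨ p1))   — double negation
= (¬p4 ∨ p2 ∨ p1 ∨ ¬p1 ∨ p4) ∧ (¬p4 ∨ p2 ∨ p1 ∨ ¬p4 ∨ p1)   — distribute ∨ over ∧
= ¬p4 ∨ p2 ∨ p1   — simplify

¬p4 ∨ p2 ∨ p1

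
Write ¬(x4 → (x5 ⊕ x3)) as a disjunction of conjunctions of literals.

(x4 ∧ ¬x5 ∧ ¬x3) ∨ (x4 ∧ x3 ∧ x5)

¬(x4 → (x5 ⊕ x3))
≡ ¬(¬x4 ∨ (x5 ⊕ x3))   (eliminate →)
≡ ¬(¬x4 ∨ (x5 ∧ ¬x3) ∨ (¬x5 ∧ x3))   (expand ⊕)
≡ ¬¬x4 ∧ ¬(x5 ∧ ¬x3) ∧ ¬(¬x5 ∧ x3)   (De Morgan)
≡ x4 ∧ ¬(x5 ∧ ¬x3) ∧ ¬(¬x5 ∧ x3)   (double negation)
≡ x4 ∧ (¬x5 ∨ ¬¬x3) ∧ ¬(¬x5 ∧ x3)   (De Morgan)
≡ x4 ∧ (¬x5 ∨ x3) ∧ ¬(¬x5 ∧ x3)   (double negation)
≡ x4 ∧ (¬x5 ∨ x3) ∧ (¬¬x5 ∨ ¬x3)   (De Morgan)
≡ x4 ∧ (¬x5 ∨ x3) ∧ (x5 ∨ ¬x3)   (double negation)
≡ (x4 ∧ ¬x5 ∧ x5) ∨ (x4 ∧ ¬x5 ∧ ¬x3) ∨ (x4 ∧ x3 ∧ x5) ∨ (x4 ∧ x3 ∧ ¬x3)   (distribute ∧ over ∨)
≡ (x4 ∧ ¬x5 ∧ ¬x3) ∨ (x4 ∧ x3 ∧ x5)   (simplify)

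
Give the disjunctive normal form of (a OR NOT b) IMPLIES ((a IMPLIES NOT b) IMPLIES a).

(NOT a AND b) OR a

(a OR NOT b) IMPLIES ((a IMPLIES NOT b) IMPLIES a)
≡ NOT (a OR NOT b) OR ((a IMPLIES NOT b) IMPLIES a)   [eliminate IMPLIES]
≡ NOT (a OR NOT b) OR NOT (a IMPLIES NOT b) OR a   [eliminate IMPLIES]
≡ NOT (a OR NOT b) OR NOT (NOT a OR NOT b) OR a   [eliminate IMPLIES]
≡ (NOT a AND NOT NOT b) OR NOT (NOT a OR NOT b) OR a   [De Morgan]
≡ (NOT a AND b) OR NOT (NOT a OR NOT b) OR a   [double negation]
≡ (NOT a AND b) OR (NOT NOT a AND NOT NOT b) OR a   [De Morgan]
≡ (NOT a AND b) OR (a AND NOT NOT b) OR a   [double negation]
≡ (NOT a AND b) OR (a AND b) OR a   [double negation]
≡ (NOT a AND b) OR a   [simplify]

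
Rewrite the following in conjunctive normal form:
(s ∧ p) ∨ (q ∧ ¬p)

(s ∧ p) ∨ (q ∧ ¬p)
⇔ (s ∨ q) ∧ (s ∨ ¬p) ∧ (p ∨ q) ∧ (p ∨ ¬p)   [distribute ∨ over ∧]
⇔ (s ∨ q) ∧ (s ∨ ¬p) ∧ (p ∨ q)   [simplify]

(s ∨ q) ∧ (s ∨ ¬p) ∧ (p ∨ q)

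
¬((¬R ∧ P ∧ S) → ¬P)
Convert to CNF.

¬((¬R ∧ P ∧ S) → ¬P)
≡ ¬(¬(¬R ∧ P ∧ S) ∨ ¬P)
≡ ¬¬(¬R ∧ P ∧ S) ∧ ¬¬P
≡ ¬R ∧ P ∧ S ∧ ¬¬P
≡ ¬R ∧ P ∧ S ∧ P
≡ ¬R ∧ P ∧ S

¬R ∧ P ∧ S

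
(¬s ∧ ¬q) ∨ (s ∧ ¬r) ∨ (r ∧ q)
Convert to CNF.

(¬s ∨ ¬r ∨ q) ∧ (¬q ∨ s ∨ r)

(¬s ∧ ¬q) ∨ (s ∧ ¬r) ∨ (r ∧ q)
≡ (¬s ∨ s ∨ r) ∧ (¬s ∨ s ∨ q) ∧ (¬s ∨ ¬r ∨ r) ∧ (¬s ∨ ¬r ∨ q) ∧ (¬q ∨ s ∨ r) ∧ (¬q ∨ s ∨ q) ∧ (¬q ∨ ¬r ∨ r) ∧ (¬q ∨ ¬r ∨ q)   — distribute ∨ over ∧
≡ (¬s ∨ ¬r ∨ q) ∧ (¬q ∨ s ∨ r)   — simplify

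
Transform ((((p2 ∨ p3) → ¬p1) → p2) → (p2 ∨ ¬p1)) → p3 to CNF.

((((p2 ∨ p3) → ¬p1) → p2) → (p2 ∨ ¬p1)) → p3
= ¬((((p2 ∨ p3) → ¬p1) → p2) → (p2 ∨ ¬p1)) ∨ p3   [eliminate →]
= ¬(¬(((p2 ∨ p3) → ¬p1) → p2) ∨ p2 ∨ ¬p1) ∨ p3   [eliminate →]
= ¬(¬(¬((p2 ∨ p3) → ¬p1) ∨ p2) ∨ p2 ∨ ¬p1) ∨ p3   [eliminate →]
= ¬(¬(¬(¬(p2 ∨ p3) ∨ ¬p1) ∨ p2) ∨ p2 ∨ ¬p1) ∨ p3   [eliminate →]
= (¬¬(¬(¬(p2 ∨ p3) ∨ ¬p1) ∨ p2) ∧ ¬p2 ∧ ¬¬p1) ∨ p3   [De Morgan]
= ((¬(¬(p2 ∨ p3) ∨ ¬p1) ∨ p2) ∧ ¬p2 ∧ ¬¬p1) ∨ p3   [double negation]
= (((¬¬(p2 ∨ p3) ∧ ¬¬p1) ∨ p2) ∧ ¬p2 ∧ ¬¬p1) ∨ p3   [De Morgan]
= ((((p2 ∨ p3) ∧ ¬¬p1) ∨ p2) ∧ ¬p2 ∧ ¬¬p1) ∨ p3   [double negation]
= ((((p2 ∨ p3) ∧ p1) ∨ p2) ∧ ¬p2 ∧ ¬¬p1) ∨ p3   [double negation]
= ((((p2 ∨ p3) ∧ p1) ∨ p2) ∧ ¬p2 ∧ p1) ∨ p3   [double negation]
= (p2 ∨ p3 ∨ p2 ∨ p3) ∧ (p1 ∨ p2 ∨ p3) ∧ (¬p2 ∨ p3) ∧ (p1 ∨ p3)   [distribute ∨ over ∧]
= (p2 ∨ p3) ∧ (¬p2 ∨ p3) ∧ (p1 ∨ p3)   [simplify]

(p2 ∨ p3) ∧ (¬p2 ∨ p3) ∧ (p1 ∨ p3)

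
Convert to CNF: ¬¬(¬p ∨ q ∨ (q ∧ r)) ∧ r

(¬p ∨ q) ∧ r

¬¬(¬p ∨ q ∨ (q ∧ r)) ∧ r
≡ (¬p ∨ q ∨ (q ∧ r)) ∧ r
≡ (¬p ∨ q ∨ q) ∧ (¬p ∨ q ∨ r) ∧ r
≡ (¬p ∨ q) ∧ r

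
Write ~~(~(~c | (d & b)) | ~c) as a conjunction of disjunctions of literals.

~d | ~b | ~c

~~(~(~c | (d & b)) | ~c)
≡ ~(~c | (d & b)) | ~c   (double negation)
≡ (~~c & ~(d & b)) | ~c   (De Morgan)
≡ (c & ~(d & b)) | ~c   (double negation)
≡ (c & (~d | ~b)) | ~c   (De Morgan)
≡ (c | ~c) & (~d | ~b | ~c)   (distribute | over &)
≡ ~d | ~b | ~c   (simplify)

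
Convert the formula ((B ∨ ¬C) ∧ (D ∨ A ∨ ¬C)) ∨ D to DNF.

(B ∧ A) ∨ ¬C ∨ D

((B ∨ ¬C) ∧ (D ∨ A ∨ ¬C)) ∨ D
≡ (B ∧ D) ∨ (B ∧ A) ∨ (B ∧ ¬C) ∨ (¬C ∧ D) ∨ (¬C ∧ A) ∨ (¬C ∧ ¬C) ∨ D   — distribute ∧ over ∨
≡ (B ∧ A) ∨ ¬C ∨ D   — simplify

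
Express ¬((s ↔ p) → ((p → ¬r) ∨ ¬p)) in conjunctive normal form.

¬((s ↔ p) → ((p → ¬r) ∨ ¬p))
≡ ¬(¬(s ↔ p) ∨ (p → ¬r) ∨ ¬p)
≡ ¬(¬((s → p) ∧ (p → s)) ∨ (p → ¬r) ∨ ¬p)
≡ ¬(¬((¬s ∨ p) ∧ (p → s)) ∨ (p → ¬r) ∨ ¬p)
≡ ¬(¬((¬s ∨ p) ∧ (¬p ∨ s)) ∨ (p → ¬r) ∨ ¬p)
≡ ¬(¬((¬s ∨ p) ∧ (¬p ∨ s)) ∨ ¬p ∨ ¬r ∨ ¬p)
≡ ¬¬((¬s ∨ p) ∧ (¬p ∨ s)) ∧ ¬¬p ∧ ¬¬r ∧ ¬¬p
≡ (¬s ∨ p) ∧ (¬p ∨ s) ∧ ¬¬p ∧ ¬¬r ∧ ¬¬p
≡ (¬s ∨ p) ∧ (¬p ∨ s) ∧ p ∧ ¬¬r ∧ ¬¬p
≡ (¬s ∨ p) ∧ (¬p ∨ s) ∧ p ∧ r ∧ ¬¬p
≡ (¬s ∨ p) ∧ (¬p ∨ s) ∧ p ∧ r ∧ p
≡ (¬p ∨ s) ∧ p ∧ r

(¬p ∨ s) ∧ p ∧ r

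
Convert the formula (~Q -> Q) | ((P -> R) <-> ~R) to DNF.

Q | (~R & ~P)

(~Q -> Q) | ((P -> R) <-> ~R)
≡ ~~Q | Q | ((P -> R) <-> ~R)   (eliminate ->)
≡ ~~Q | Q | (((P -> R) -> ~R) & (~R -> (P -> R)))   (eliminate <->)
≡ ~~Q | Q | ((~(P -> R) | ~R) & (~R -> (P -> R)))   (eliminate ->)
≡ ~~Q | Q | ((~(~P | R) | ~R) & (~R -> (P -> R)))   (eliminate ->)
≡ ~~Q | Q | ((~(~P | R) | ~R) & (~~R | (P -> R)))   (eliminate ->)
≡ ~~Q | Q | ((~(~P | R) | ~R) & (~~R | ~P | R))   (eliminate ->)
≡ Q | Q | ((~(~P | R) | ~R) & (~~R | ~P | R))   (double negation)
≡ Q | Q | (((~~P & ~R) | ~R) & (~~R | ~P | R))   (De Morgan)
≡ Q | Q | (((P & ~R) | ~R) & (~~R | ~P | R))   (double negation)
≡ Q | Q | (((P & ~R) | ~R) & (R | ~P | R))   (double negation)
≡ Q | Q | (P & ~R & R) | (P & ~R & ~P) | (P & ~R & R) | (~R & R) | (~R & ~P) | (~R & R)   (distribute & over |)
≡ Q | (~R & ~P)   (simplify)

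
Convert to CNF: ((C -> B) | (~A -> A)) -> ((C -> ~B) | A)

((C -> B) | (~A -> A)) -> ((C -> ~B) | A)
≡ ~((C -> B) | (~A -> A)) | (C -> ~B) | A   [eliminate ->]
≡ ~(~C | B | (~A -> A)) | (C -> ~B) | A   [eliminate ->]
≡ ~(~C | B | ~~A | A) | (C -> ~B) | A   [eliminate ->]
≡ ~(~C | B | ~~A | A) | ~C | ~B | A   [eliminate ->]
≡ (~~C & ~B & ~~~A & ~A) | ~C | ~B | A   [De Morgan]
≡ (C & ~B & ~~~A & ~A) | ~C | ~B | A   [double negation]
≡ (C & ~B & ~A & ~A) | ~C | ~B | A   [double negation]
≡ (C | ~C | ~B | A) & (~B | ~C | ~B | A) & (~A | ~C | ~B | A) & (~A | ~C | ~B | A)   [distribute | over &]
≡ ~B | ~C | A   [simplify]

~B | ~C | A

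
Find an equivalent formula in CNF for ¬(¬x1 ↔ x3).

(¬x1 ∨ x3) ∧ (¬x3 ∨ x1)

¬(¬x1 ↔ x3)
≡ ¬((¬x1 → x3) ∧ (x3 → ¬x1))   [eliminate ↔]
≡ ¬((¬¬x1 ∨ x3) ∧ (x3 → ¬x1))   [eliminate →]
≡ ¬((¬¬x1 ∨ x3) ∧ (¬x3 ∨ ¬x1))   [eliminate →]
≡ ¬(¬¬x1 ∨ x3) ∨ ¬(¬x3 ∨ ¬x1)   [De Morgan]
≡ (¬¬¬x1 ∧ ¬x3) ∨ ¬(¬x3 ∨ ¬x1)   [De Morgan]
≡ (¬x1 ∧ ¬x3) ∨ ¬(¬x3 ∨ ¬x1)   [double negation]
≡ (¬x1 ∧ ¬x3) ∨ (¬¬x3 ∧ ¬¬x1)   [De Morgan]
≡ (¬x1 ∧ ¬x3) ∨ (x3 ∧ ¬¬x1)   [double negation]
≡ (¬x1 ∧ ¬x3) ∨ (x3 ∧ x1)   [double negation]
≡ (¬x1 ∨ x3) ∧ (¬x1 ∨ x1) ∧ (¬x3 ∨ x3) ∧ (¬x3 ∨ x1)   [distribute ∨ over ∧]
≡ (¬x1 ∨ x3) ∧ (¬x3 ∨ x1)   [simplify]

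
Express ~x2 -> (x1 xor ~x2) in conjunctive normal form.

x2 | ~x1

~x2 -> (x1 xor ~x2)
= ~~x2 | (x1 xor ~x2)   [eliminate ->]
= ~~x2 | ((x1 | ~x2) & ~(x1 & ~x2))   [expand xor]
= x2 | ((x1 | ~x2) & ~(x1 & ~x2))   [double negation]
= x2 | ((x1 | ~x2) & (~x1 | ~~x2))   [De Morgan]
= x2 | ((x1 | ~x2) & (~x1 | x2))   [double negation]
= (x2 | x1 | ~x2) & (x2 | ~x1 | x2)   [distribute | over &]
= x2 | ~x1   [simplify]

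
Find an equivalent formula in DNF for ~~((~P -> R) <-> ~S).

(~P & ~R & S) | (~S & P) | (~S & R)

~~((~P -> R) <-> ~S)
≡ ~~(((~P -> R) -> ~S) & (~S -> (~P -> R)))   [eliminate <->]
≡ ~~((~(~P -> R) | ~S) & (~S -> (~P -> R)))   [eliminate ->]
≡ ~~((~(~~P | R) | ~S) & (~S -> (~P -> R)))   [eliminate ->]
≡ ~~((~(~~P | R) | ~S) & (~~S | (~P -> R)))   [eliminate ->]
≡ ~~((~(~~P | R) | ~S) & (~~S | ~~P | R))   [eliminate ->]
≡ (~(~~P | R) | ~S) & (~~S | ~~P | R)   [double negation]
≡ ((~~~P & ~R) | ~S) & (~~S | ~~P | R)   [De Morgan]
≡ ((~P & ~R) | ~S) & (~~S | ~~P | R)   [double negation]
≡ ((~P & ~R) | ~S) & (S | ~~P | R)   [double negation]
≡ ((~P & ~R) | ~S) & (S | P | R)   [double negation]
≡ (~P & ~R & S) | (~P & ~R & P) | (~P & ~R & R) | (~S & S) | (~S & P) | (~S & R)   [distribute & over |]
≡ (~P & ~R & S) | (~S & P) | (~S & R)   [simplify]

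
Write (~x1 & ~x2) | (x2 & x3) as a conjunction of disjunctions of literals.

(~x1 & ~x2) | (x2 & x3)
⇔ (~x1 | x2) & (~x1 | x3) & (~x2 | x2) & (~x2 | x3)
⇔ (~x1 | x2) & (~x1 | x3) & (~x2 | x3)

(~x1 | x2) & (~x1 | x3) & (~x2 | x3)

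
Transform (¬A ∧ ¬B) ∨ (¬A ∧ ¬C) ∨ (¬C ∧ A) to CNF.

(¬A ∧ ¬B) ∨ (¬A ∧ ¬C) ∨ (¬C ∧ A)
≡ (¬A ∨ ¬A ∨ ¬C) ∧ (¬A ∨ ¬A ∨ A) ∧ (¬A ∨ ¬C ∨ ¬C) ∧ (¬A ∨ ¬C ∨ A) ∧ (¬B ∨ ¬A ∨ ¬C) ∧ (¬B ∨ ¬A ∨ A) ∧ (¬B ∨ ¬C ∨ ¬C) ∧ (¬B ∨ ¬C ∨ A)   (distribute ∨ over ∧)
≡ (¬A ∨ ¬C) ∧ (¬B ∨ ¬C)   (simplify)

(¬A ∨ ¬C) ∧ (¬B ∨ ¬C)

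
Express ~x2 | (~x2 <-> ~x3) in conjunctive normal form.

~x2 | (~x2 <-> ~x3)
= ~x2 | ((~x2 -> ~x3) & (~x3 -> ~x2))   [eliminate <->]
= ~x2 | ((~~x2 | ~x3) & (~x3 -> ~x2))   [eliminate ->]
= ~x2 | ((~~x2 | ~x3) & (~~x3 | ~x2))   [eliminate ->]
= ~x2 | ((x2 | ~x3) & (~~x3 | ~x2))   [double negation]
= ~x2 | ((x2 | ~x3) & (x3 | ~x2))   [double negation]
= (~x2 | x2 | ~x3) & (~x2 | x3 | ~x2)   [distribute | over &]
= ~x2 | x3   [simplify]

~x2 | x3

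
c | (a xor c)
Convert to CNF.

c | (a xor c)
⇔ c | ((a | c) & ~(a & c))   [expand xor]
⇔ c | ((a | c) & (~a | ~c))   [De Morgan]
⇔ (c | a | c) & (c | ~a | ~c)   [distribute | over &]
⇔ c | a   [simplify]

c | a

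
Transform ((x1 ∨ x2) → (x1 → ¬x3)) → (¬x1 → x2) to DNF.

((x1 ∨ x2) → (x1 → ¬x3)) → (¬x1 → x2)
≡ ¬((x1 ∨ x2) → (x1 → ¬x3)) ∨ (¬x1 → x2)   [eliminate →]
≡ ¬(¬(x1 ∨ x2) ∨ (x1 → ¬x3)) ∨ (¬x1 → x2)   [eliminate →]
≡ ¬(¬(x1 ∨ x2) ∨ ¬x1 ∨ ¬x3) ∨ (¬x1 → x2)   [eliminate →]
≡ ¬(¬(x1 ∨ x2) ∨ ¬x1 ∨ ¬x3) ∨ ¬¬x1 ∨ x2   [eliminate →]
≡ (¬¬(x1 ∨ x2) ∧ ¬¬x1 ∧ ¬¬x3) ∨ ¬¬x1 ∨ x2   [De Morgan]
≡ ((x1 ∨ x2) ∧ ¬¬x1 ∧ ¬¬x3) ∨ ¬¬x1 ∨ x2   [double negation]
≡ ((x1 ∨ x2) ∧ x1 ∧ ¬¬x3) ∨ ¬¬x1 ∨ x2   [double negation]
≡ ((x1 ∨ x2) ∧ x1 ∧ x3) ∨ ¬¬x1 ∨ x2   [double negation]
≡ ((x1 ∨ x2) ∧ x1 ∧ x3) ∨ x1 ∨ x2   [double negation]
≡ (x1 ∧ x1 ∧ x3) ∨ (x2 ∧ x1 ∧ x3) ∨ x1 ∨ x2   [distribute ∧ over ∨]
≡ x1 ∨ x2   [simplify]

x1 ∨ x2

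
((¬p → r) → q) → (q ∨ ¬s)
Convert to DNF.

((¬p → r) → q) → (q ∨ ¬s)
≡ ¬((¬p → r) → q) ∨ q ∨ ¬s   [eliminate →]
≡ ¬(¬(¬p → r) ∨ q) ∨ q ∨ ¬s   [eliminate →]
≡ ¬(¬(¬¬p ∨ r) ∨ q) ∨ q ∨ ¬s   [eliminate →]
≡ (¬¬(¬¬p ∨ r) ∧ ¬q) ∨ q ∨ ¬s   [De Morgan]
≡ ((¬¬p ∨ r) ∧ ¬q) ∨ q ∨ ¬s   [double negation]
≡ ((p ∨ r) ∧ ¬q) ∨ q ∨ ¬s   [double negation]
≡ (p ∧ ¬q) ∨ (r ∧ ¬q) ∨ q ∨ ¬s   [distribute ∧ over ∨]

(p ∧ ¬q) ∨ (r ∧ ¬q) ∨ q ∨ ¬s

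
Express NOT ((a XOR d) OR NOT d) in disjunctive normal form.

NOT ((a XOR d) OR NOT d)
= NOT ((a AND NOT d) OR (NOT a AND d) OR NOT d)   [expand XOR]
= NOT (a AND NOT d) AND NOT (NOT a AND d) AND NOT NOT d   [De Morgan]
= (NOT a OR NOT NOT d) AND NOT (NOT a AND d) AND NOT NOT d   [De Morgan]
= (NOT a OR d) AND NOT (NOT a AND d) AND NOT NOT d   [double negation]
= (NOT a OR d) AND (NOT NOT a OR NOT d) AND NOT NOT d   [De Morgan]
= (NOT a OR d) AND (a OR NOT d) AND NOT NOT d   [double negation]
= (NOT a OR d) AND (a OR NOT d) AND d   [double negation]
= (NOT a AND a AND d) OR (NOT a AND NOT d AND d) OR (d AND a AND d) OR (d AND NOT d AND d)   [distribute AND over OR]
= d AND a   [simplify]

d AND a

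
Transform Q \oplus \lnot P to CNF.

Q \oplus \lnot P
⇔ (Q \lor \lnot P) \land \lnot (Q \land \lnot P)   [expand \oplus]
⇔ (Q \lor \lnot P) \land (\lnot Q \lor \lnot \lnot P)   [De Morgan]
⇔ (Q \lor \lnot P) \land (\lnot Q \lor P)   [double negation]

(Q \lor \lnot P) \land (\lnot Q \lor P)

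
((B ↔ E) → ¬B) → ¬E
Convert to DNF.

(E ∧ B) ∨ ¬E

((B ↔ E) → ¬B) → ¬E
≡ ¬((B ↔ E) → ¬B) ∨ ¬E   [eliminate →]
≡ ¬(¬(B ↔ E) ∨ ¬B) ∨ ¬E   [eliminate →]
≡ ¬(¬((B → E) ∧ (E → B)) ∨ ¬B) ∨ ¬E   [eliminate ↔]
≡ ¬(¬((¬B ∨ E) ∧ (E → B)) ∨ ¬B) ∨ ¬E   [eliminate →]
≡ ¬(¬((¬B ∨ E) ∧ (¬E ∨ B)) ∨ ¬B) ∨ ¬E   [eliminate →]
≡ (¬¬((¬B ∨ E) ∧ (¬E ∨ B)) ∧ ¬¬B) ∨ ¬E   [De Morgan]
≡ ((¬B ∨ E) ∧ (¬E ∨ B) ∧ ¬¬B) ∨ ¬E   [double negation]
≡ ((¬B ∨ E) ∧ (¬E ∨ B) ∧ B) ∨ ¬E   [double negation]
≡ (¬B ∧ ¬E ∧ B) ∨ (¬B ∧ B ∧ B) ∨ (E ∧ ¬E ∧ B) ∨ (E ∧ B ∧ B) ∨ ¬E   [distribute ∧ over ∨]
≡ (E ∧ B) ∨ ¬E   [simplify]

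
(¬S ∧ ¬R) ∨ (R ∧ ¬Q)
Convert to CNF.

(¬S ∨ R) ∧ (¬S ∨ ¬Q) ∧ (¬R ∨ ¬Q)

(¬S ∧ ¬R) ∨ (R ∧ ¬Q)
⇔ (¬S ∨ R) ∧ (¬S ∨ ¬Q) ∧ (¬R ∨ R) ∧ (¬R ∨ ¬Q)
⇔ (¬S ∨ R) ∧ (¬S ∨ ¬Q) ∧ (¬R ∨ ¬Q)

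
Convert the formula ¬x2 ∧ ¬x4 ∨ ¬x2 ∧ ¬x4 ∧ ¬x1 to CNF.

¬x2 ∧ ¬x4

¬x2 ∧ ¬x4 ∨ ¬x2 ∧ ¬x4 ∧ ¬x1
= (¬x2 ∨ ¬x2) ∧ (¬x2 ∨ ¬x4) ∧ (¬x2 ∨ ¬x1) ∧ (¬x4 ∨ ¬x2) ∧ (¬x4 ∨ ¬x4) ∧ (¬x4 ∨ ¬x1)
= ¬x2 ∧ ¬x4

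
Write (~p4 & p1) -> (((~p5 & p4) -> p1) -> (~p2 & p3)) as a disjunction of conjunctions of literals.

(~p4 & p1) -> (((~p5 & p4) -> p1) -> (~p2 & p3))
≡ ~(~p4 & p1) | (((~p5 & p4) -> p1) -> (~p2 & p3))
≡ ~(~p4 & p1) | ~((~p5 & p4) -> p1) | (~p2 & p3)
≡ ~(~p4 & p1) | ~(~(~p5 & p4) | p1) | (~p2 & p3)
≡ ~~p4 | ~p1 | ~(~(~p5 & p4) | p1) | (~p2 & p3)
≡ p4 | ~p1 | ~(~(~p5 & p4) | p1) | (~p2 & p3)
≡ p4 | ~p1 | (~~(~p5 & p4) & ~p1) | (~p2 & p3)
≡ p4 | ~p1 | (~p5 & p4 & ~p1) | (~p2 & p3)
≡ p4 | ~p1 | (~p2 & p3)

p4 | ~p1 | (~p2 & p3)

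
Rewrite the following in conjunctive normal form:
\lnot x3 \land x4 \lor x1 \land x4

(\lnot x3 \lor x1) \land x4

\lnot x3 \land x4 \lor x1 \land x4
≡ (\lnot x3 \lor x1) \land (\lnot x3 \lor x4) \land (x4 \lor x1) \land (x4 \lor x4)   [distribute \lor over \land]
≡ (\lnot x3 \lor x1) \land x4   [simplify]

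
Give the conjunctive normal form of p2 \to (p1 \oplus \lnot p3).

(\lnot p2 \lor p1 \lor \lnot p3) \land (\lnot p2 \lor \lnot p1 \lor p3)

p2 \to (p1 \oplus \lnot p3)
⇔ \lnot p2 \lor (p1 \oplus \lnot p3)   (eliminate \to)
⇔ \lnot p2 \lor ((p1 \lor \lnot p3) \land \lnot (p1 \land \lnot p3))   (expand \oplus)
⇔ \lnot p2 \lor ((p1 \lor \lnot p3) \land (\lnot p1 \lor \lnot \lnot p3))   (De Morgan)
⇔ \lnot p2 \lor ((p1 \lor \lnot p3) \land (\lnot p1 \lor p3))   (double negation)
⇔ (\lnot p2 \lor p1 \lor \lnot p3) \land (\lnot p2 \lor \lnot p1 \lor p3)   (distribute \lor over \land)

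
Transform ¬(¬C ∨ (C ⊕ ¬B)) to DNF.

C ∧ ¬B

¬(¬C ∨ (C ⊕ ¬B))
⇔ ¬(¬C ∨ (C ∧ ¬¬B) ∨ (¬C ∧ ¬B))   (expand ⊕)
⇔ ¬¬C ∧ ¬(C ∧ ¬¬B) ∧ ¬(¬C ∧ ¬B)   (De Morgan)
⇔ C ∧ ¬(C ∧ ¬¬B) ∧ ¬(¬C ∧ ¬B)   (double negation)
⇔ C ∧ (¬C ∨ ¬¬¬B) ∧ ¬(¬C ∧ ¬B)   (De Morgan)
⇔ C ∧ (¬C ∨ ¬B) ∧ ¬(¬C ∧ ¬B)   (double negation)
⇔ C ∧ (¬C ∨ ¬B) ∧ (¬¬C ∨ ¬¬B)   (De Morgan)
⇔ C ∧ (¬C ∨ ¬B) ∧ (C ∨ ¬¬B)   (double negation)
⇔ C ∧ (¬C ∨ ¬B) ∧ (C ∨ B)   (double negation)
⇔ (C ∧ ¬C ∧ C) ∨ (C ∧ ¬C ∧ B) ∨ (C ∧ ¬B ∧ C) ∨ (C ∧ ¬B ∧ B)   (distribute ∧ over ∨)
⇔ C ∧ ¬B   (simplify)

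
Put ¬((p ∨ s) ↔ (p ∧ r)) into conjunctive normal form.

¬((p ∨ s) ↔ (p ∧ r))
≡ ¬(((p ∨ s) → (p ∧ r)) ∧ ((p ∧ r) → (p ∨ s)))   [eliminate ↔]
≡ ¬((¬(p ∨ s) ∨ (p ∧ r)) ∧ ((p ∧ r) → (p ∨ s)))   [eliminate →]
≡ ¬((¬(p ∨ s) ∨ (p ∧ r)) ∧ (¬(p ∧ r) ∨ p ∨ s))   [eliminate →]
≡ ¬(¬(p ∨ s) ∨ (p ∧ r)) ∨ ¬(¬(p ∧ r) ∨ p ∨ s)   [De Morgan]
≡ (¬¬(p ∨ s) ∧ ¬(p ∧ r)) ∨ ¬(¬(p ∧ r) ∨ p ∨ s)   [De Morgan]
≡ ((p ∨ s) ∧ ¬(p ∧ r)) ∨ ¬(¬(p ∧ r) ∨ p ∨ s)   [double negation]
≡ ((p ∨ s) ∧ (¬p ∨ ¬r)) ∨ ¬(¬(p ∧ r) ∨ p ∨ s)   [De Morgan]
≡ ((p ∨ s) ∧ (¬p ∨ ¬r)) ∨ (¬¬(p ∧ r) ∧ ¬p ∧ ¬s)   [De Morgan]
≡ ((p ∨ s) ∧ (¬p ∨ ¬r)) ∨ (p ∧ r ∧ ¬p ∧ ¬s)   [double negation]
≡ (p ∨ s ∨ p) ∧ (p ∨ s ∨ r) ∧ (p ∨ s ∨ ¬p) ∧ (p ∨ s ∨ ¬s) ∧ (¬p ∨ ¬r ∨ p) ∧ (¬p ∨ ¬r ∨ r) ∧ (¬p ∨ ¬r ∨ ¬p) ∧ (¬p ∨ ¬r ∨ ¬s)   [distribute ∨ over ∧]
≡ (p ∨ s) ∧ (¬p ∨ ¬r)   [simplify]

(p ∨ s) ∧ (¬p ∨ ¬r)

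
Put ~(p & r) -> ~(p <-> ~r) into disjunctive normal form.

~(p & r) -> ~(p <-> ~r)
≡ ~~(p & r) | ~(p <-> ~r)   [eliminate ->]
≡ ~~(p & r) | ~((p -> ~r) & (~r -> p))   [eliminate <->]
≡ ~~(p & r) | ~((~p | ~r) & (~r -> p))   [eliminate ->]
≡ ~~(p & r) | ~((~p | ~r) & (~~r | p))   [eliminate ->]
≡ (p & r) | ~((~p | ~r) & (~~r | p))   [double negation]
≡ (p & r) | ~(~p | ~r) | ~(~~r | p)   [De Morgan]
≡ (p & r) | (~~p & ~~r) | ~(~~r | p)   [De Morgan]
≡ (p & r) | (p & ~~r) | ~(~~r | p)   [double negation]
≡ (p & r) | (p & r) | ~(~~r | p)   [double negation]
≡ (p & r) | (p & r) | (~~~r & ~p)   [De Morgan]
≡ (p & r) | (p & r) | (~r & ~p)   [double negation]
≡ (p & r) | (~r & ~p)   [simplify]

(p & r) | (~r & ~p)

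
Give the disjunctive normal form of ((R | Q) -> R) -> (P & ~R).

(Q & ~R) | (P & ~R)

((R | Q) -> R) -> (P & ~R)
⇔ ~((R | Q) -> R) | (P & ~R)   [eliminate ->]
⇔ ~(~(R | Q) | R) | (P & ~R)   [eliminate ->]
⇔ (~~(R | Q) & ~R) | (P & ~R)   [De Morgan]
⇔ ((R | Q) & ~R) | (P & ~R)   [double negation]
⇔ (R & ~R) | (Q & ~R) | (P & ~R)   [distribute & over |]
⇔ (Q & ~R) | (P & ~R)   [simplify]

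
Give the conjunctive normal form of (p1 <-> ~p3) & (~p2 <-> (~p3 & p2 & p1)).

(p1 <-> ~p3) & (~p2 <-> (~p3 & p2 & p1))
= (p1 -> ~p3) & (~p3 -> p1) & (~p2 <-> (~p3 & p2 & p1))   — eliminate <->
= (~p1 | ~p3) & (~p3 -> p1) & (~p2 <-> (~p3 & p2 & p1))   — eliminate ->
= (~p1 | ~p3) & (~~p3 | p1) & (~p2 <-> (~p3 & p2 & p1))   — eliminate ->
= (~p1 | ~p3) & (~~p3 | p1) & (~p2 -> (~p3 & p2 & p1)) & ((~p3 & p2 & p1) -> ~p2)   — eliminate <->
= (~p1 | ~p3) & (~~p3 | p1) & (~~p2 | (~p3 & p2 & p1)) & ((~p3 & p2 & p1) -> ~p2)   — eliminate ->
= (~p1 | ~p3) & (~~p3 | p1) & (~~p2 | (~p3 & p2 & p1)) & (~(~p3 & p2 & p1) | ~p2)   — eliminate ->
= (~p1 | ~p3) & (p3 | p1) & (~~p2 | (~p3 & p2 & p1)) & (~(~p3 & p2 & p1) | ~p2)   — double negation
= (~p1 | ~p3) & (p3 | p1) & (p2 | (~p3 & p2 & p1)) & (~(~p3 & p2 & p1) | ~p2)   — double negation
= (~p1 | ~p3) & (p3 | p1) & (p2 | (~p3 & p2 & p1)) & (~~p3 | ~p2 | ~p1 | ~p2)   — De Morgan
= (~p1 | ~p3) & (p3 | p1) & (p2 | (~p3 & p2 & p1)) & (p3 | ~p2 | ~p1 | ~p2)   — double negation
= (~p1 | ~p3) & (p3 | p1) & (p2 | ~p3) & (p2 | p2) & (p2 | p1) & (p3 | ~p2 | ~p1 | ~p2)   — distribute | over &
= (~p1 | ~p3) & (p3 | p1) & p2 & (p3 | ~p2 | ~p1)   — simplify

(~p1 | ~p3) & (p3 | p1) & p2 & (p3 | ~p2 | ~p1)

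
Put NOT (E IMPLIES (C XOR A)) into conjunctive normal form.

E AND (NOT C OR A) AND (NOT A OR C)

NOT (E IMPLIES (C XOR A))
= NOT (NOT E OR (C XOR A))   [eliminate IMPLIES]
= NOT (NOT E OR ((C OR A) AND NOT (C AND A)))   [expand XOR]
= NOT NOT E AND NOT ((C OR A) AND NOT (C AND A))   [De Morgan]
= E AND NOT ((C OR A) AND NOT (C AND A))   [double negation]
= E AND (NOT (C OR A) OR NOT NOT (C AND A))   [De Morgan]
= E AND ((NOT C AND NOT A) OR NOT NOT (C AND A))   [De Morgan]
= E AND ((NOT C AND NOT A) OR (C AND A))   [double negation]
= E AND (NOT C OR C) AND (NOT C OR A) AND (NOT A OR C) AND (NOT A OR A)   [distribute OR over AND]
= E AND (NOT C OR A) AND (NOT A OR C)   [simplify]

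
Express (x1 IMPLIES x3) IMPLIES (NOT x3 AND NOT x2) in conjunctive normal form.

(x1 IMPLIES x3) IMPLIES (NOT x3 AND NOT x2)
≡ NOT (x1 IMPLIES x3) OR (NOT x3 AND NOT x2)   — eliminate IMPLIES
≡ NOT (NOT x1 OR x3) OR (NOT x3 AND NOT x2)   — eliminate IMPLIES
≡ (NOT NOT x1 AND NOT x3) OR (NOT x3 AND NOT x2)   — De Morgan
≡ (x1 AND NOT x3) OR (NOT x3 AND NOT x2)   — double negation
≡ (x1 OR NOT x3) AND (x1 OR NOT x2) AND (NOT x3 OR NOT x3) AND (NOT x3 OR NOT x2)   — distribute OR over AND
≡ (x1 OR NOT x2) AND NOT x3   — simplify

(x1 OR NOT x2) AND NOT x3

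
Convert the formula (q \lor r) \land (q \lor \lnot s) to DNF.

(q \lor r) \land (q \lor \lnot s)
≡ q \land q \lor q \land \lnot s \lor r \land q \lor r \land \lnot s   [distribute \land over \lor]
≡ q \lor r \land \lnot s   [simplify]

q \lor r \land \lnot s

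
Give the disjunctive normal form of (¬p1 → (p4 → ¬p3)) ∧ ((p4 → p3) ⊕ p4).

(¬p1 → (p4 → ¬p3)) ∧ ((p4 → p3) ⊕ p4)
≡ (¬¬p1 ∨ (p4 → ¬p3)) ∧ ((p4 → p3) ⊕ p4)   (eliminate →)
≡ (¬¬p1 ∨ ¬p4 ∨ ¬p3) ∧ ((p4 → p3) ⊕ p4)   (eliminate →)
≡ (¬¬p1 ∨ ¬p4 ∨ ¬p3) ∧ (((p4 → p3) ∧ ¬p4) ∨ (¬(p4 → p3) ∧ p4))   (expand ⊕)
≡ (¬¬p1 ∨ ¬p4 ∨ ¬p3) ∧ (((¬p4 ∨ p3) ∧ ¬p4) ∨ (¬(p4 → p3) ∧ p4))   (eliminate →)
≡ (¬¬p1 ∨ ¬p4 ∨ ¬p3) ∧ (((¬p4 ∨ p3) ∧ ¬p4) ∨ (¬(¬p4 ∨ p3) ∧ p4))   (eliminate →)
≡ (p1 ∨ ¬p4 ∨ ¬p3) ∧ (((¬p4 ∨ p3) ∧ ¬p4) ∨ (¬(¬p4 ∨ p3) ∧ p4))   (double negation)
≡ (p1 ∨ ¬p4 ∨ ¬p3) ∧ (((¬p4 ∨ p3) ∧ ¬p4) ∨ (¬¬p4 ∧ ¬p3 ∧ p4))   (De Morgan)
≡ (p1 ∨ ¬p4 ∨ ¬p3) ∧ (((¬p4 ∨ p3) ∧ ¬p4) ∨ (p4 ∧ ¬p3 ∧ p4))   (double negation)
≡ (p1 ∧ ¬p4 ∧ ¬p4) ∨ (p1 ∧ p3 ∧ ¬p4) ∨ (p1 ∧ p4 ∧ ¬p3 ∧ p4) ∨ (¬p4 ∧ ¬p4 ∧ ¬p4) ∨ (¬p4 ∧ p3 ∧ ¬p4) ∨ (¬p4 ∧ p4 ∧ ¬p3 ∧ p4) ∨ (¬p3 ∧ ¬p4 ∧ ¬p4) ∨ (¬p3 ∧ p3 ∧ ¬p4) ∨ (¬p3 ∧ p4 ∧ ¬p3 ∧ p4)   (distribute ∧ over ∨)
≡ ¬p4 ∨ (¬p3 ∧ p4)   (simplify)

¬p4 ∨ (¬p3 ∧ p4)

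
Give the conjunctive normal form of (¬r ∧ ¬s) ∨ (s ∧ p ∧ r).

(¬r ∧ ¬s) ∨ (s ∧ p ∧ r)
≡ (¬r ∨ s) ∧ (¬r ∨ p) ∧ (¬r ∨ r) ∧ (¬s ∨ s) ∧ (¬s ∨ p) ∧ (¬s ∨ r)   (distribute ∨ over ∧)
≡ (¬r ∨ s) ∧ (¬r ∨ p) ∧ (¬s ∨ p) ∧ (¬s ∨ r)   (simplify)

(¬r ∨ s) ∧ (¬r ∨ p) ∧ (¬s ∨ p) ∧ (¬s ∨ r)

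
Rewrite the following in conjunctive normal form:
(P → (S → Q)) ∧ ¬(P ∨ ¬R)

(P → (S → Q)) ∧ ¬(P ∨ ¬R)
≡ (¬P ∨ (S → Q)) ∧ ¬(P ∨ ¬R)   [eliminate →]
≡ (¬P ∨ ¬S ∨ Q) ∧ ¬(P ∨ ¬R)   [eliminate →]
≡ (¬P ∨ ¬S ∨ Q) ∧ ¬P ∧ ¬¬R   [De Morgan]
≡ (¬P ∨ ¬S ∨ Q) ∧ ¬P ∧ R   [double negation]
≡ ¬P ∧ R   [simplify]

¬P ∧ R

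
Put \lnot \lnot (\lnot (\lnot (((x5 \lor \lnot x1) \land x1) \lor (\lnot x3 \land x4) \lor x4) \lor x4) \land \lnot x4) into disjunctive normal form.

x5 \land x1 \land \lnot x4

\lnot \lnot (\lnot (\lnot (((x5 \lor \lnot x1) \land x1) \lor (\lnot x3 \land x4) \lor x4) \lor x4) \land \lnot x4)
= \lnot (\lnot (((x5 \lor \lnot x1) \land x1) \lor (\lnot x3 \land x4) \lor x4) \lor x4) \land \lnot x4   [double negation]
= \lnot \lnot (((x5 \lor \lnot x1) \land x1) \lor (\lnot x3 \land x4) \lor x4) \land \lnot x4 \land \lnot x4   [De Morgan]
= (((x5 \lor \lnot x1) \land x1) \lor (\lnot x3 \land x4) \lor x4) \land \lnot x4 \land \lnot x4   [double negation]
= (x5 \land x1 \land \lnot x4 \land \lnot x4) \lor (\lnot x1 \land x1 \land \lnot x4 \land \lnot x4) \lor (\lnot x3 \land x4 \land \lnot x4 \land \lnot x4) \lor (x4 \land \lnot x4 \land \lnot x4)   [distribute \land over \lor]
= x5 \land x1 \land \lnot x4   [simplify]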